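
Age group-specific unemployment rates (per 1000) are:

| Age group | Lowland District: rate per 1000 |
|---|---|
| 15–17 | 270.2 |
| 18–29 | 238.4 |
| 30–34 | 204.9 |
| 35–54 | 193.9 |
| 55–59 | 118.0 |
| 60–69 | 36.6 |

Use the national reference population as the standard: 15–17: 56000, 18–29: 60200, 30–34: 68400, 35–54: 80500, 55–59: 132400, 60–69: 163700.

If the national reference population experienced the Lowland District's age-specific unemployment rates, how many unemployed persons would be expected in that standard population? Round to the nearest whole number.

80722

Expected unemployed persons = Σ (standard pop × age-specific rate ÷ 1000)
= 56000×270.2/1000 + 60200×238.4/1000 + 68400×204.9/1000 + 80500×193.9/1000 + 132400×118.0/1000 + 163700×36.6/1000
= 15131.20 + 14351.68 + 14015.16 + 15608.95 + 15623.20 + 5991.42 = 80721.61.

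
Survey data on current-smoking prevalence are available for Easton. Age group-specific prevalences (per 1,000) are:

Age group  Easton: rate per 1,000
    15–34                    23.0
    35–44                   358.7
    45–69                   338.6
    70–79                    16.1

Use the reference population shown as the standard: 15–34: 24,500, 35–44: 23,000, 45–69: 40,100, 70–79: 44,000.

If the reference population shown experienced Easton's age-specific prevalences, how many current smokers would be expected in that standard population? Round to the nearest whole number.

23100

Expected current smokers = Σ (standard pop × age-specific rate ÷ 1,000)
= 24,500×23.0/1,000 + 23,000×358.7/1,000 + 40,100×338.6/1,000 + 44,000×16.1/1,000
= 563.50 + 8250.10 + 13577.86 + 708.40 = 23099.86.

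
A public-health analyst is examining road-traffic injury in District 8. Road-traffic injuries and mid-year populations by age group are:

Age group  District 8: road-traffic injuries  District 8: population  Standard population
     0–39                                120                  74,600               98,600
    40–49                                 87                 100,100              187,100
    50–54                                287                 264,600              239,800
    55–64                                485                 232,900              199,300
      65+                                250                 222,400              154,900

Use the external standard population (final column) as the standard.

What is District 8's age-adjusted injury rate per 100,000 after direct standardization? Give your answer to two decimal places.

Age-specific rates per 100,000 for District 8: 160.86, 86.91, 108.47, 208.24, 112.41.
Standard total = 879,700; weights = 0.1121, 0.2127, 0.2726, 0.2266, 0.1761.
Standardized rate: 0.1121×160.86 + 0.2127×86.91 + 0.2726×108.47 + 0.2266×208.24 + 0.1761×112.41 = 133.0538 per 100,000.

133.05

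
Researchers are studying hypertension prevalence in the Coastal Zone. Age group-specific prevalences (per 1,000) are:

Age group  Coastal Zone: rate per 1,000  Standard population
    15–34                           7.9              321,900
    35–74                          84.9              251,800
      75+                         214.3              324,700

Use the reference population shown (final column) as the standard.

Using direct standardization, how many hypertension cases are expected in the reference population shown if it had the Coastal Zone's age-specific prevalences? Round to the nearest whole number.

Expected hypertension cases = Σ (standard pop × age-specific rate ÷ 1,000)
= 321,900×7.9/1,000 + 251,800×84.9/1,000 + 324,700×214.3/1,000
= 2543.01 + 21377.82 + 69583.21 = 93504.04.

93504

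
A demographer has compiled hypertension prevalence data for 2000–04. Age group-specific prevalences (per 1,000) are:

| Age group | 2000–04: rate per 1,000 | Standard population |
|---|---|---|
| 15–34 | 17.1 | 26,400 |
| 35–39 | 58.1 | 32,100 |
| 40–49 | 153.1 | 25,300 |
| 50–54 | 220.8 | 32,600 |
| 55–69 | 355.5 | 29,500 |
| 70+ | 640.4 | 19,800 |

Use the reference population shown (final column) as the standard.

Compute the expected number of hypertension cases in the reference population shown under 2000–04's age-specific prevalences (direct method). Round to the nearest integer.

Expected hypertension cases = Σ (standard pop × age-specific rate ÷ 1,000)
= 26,400×17.1/1,000 + 32,100×58.1/1,000 + 25,300×153.1/1,000 + 32,600×220.8/1,000 + 29,500×355.5/1,000 + 19,800×640.4/1,000
= 451.44 + 1865.01 + 3873.43 + 7198.08 + 10487.25 + 12679.92 = 36555.13.

36555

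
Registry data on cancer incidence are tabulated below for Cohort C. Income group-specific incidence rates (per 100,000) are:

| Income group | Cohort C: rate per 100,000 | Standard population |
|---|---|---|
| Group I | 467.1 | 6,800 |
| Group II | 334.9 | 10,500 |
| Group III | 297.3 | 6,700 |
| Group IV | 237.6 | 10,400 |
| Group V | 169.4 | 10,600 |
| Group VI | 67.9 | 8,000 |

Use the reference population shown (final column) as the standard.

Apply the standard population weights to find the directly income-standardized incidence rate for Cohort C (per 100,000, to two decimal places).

254.61

Standard total = 53,000; weights = 0.1283, 0.1981, 0.1264, 0.1962, 0.2000, 0.1509.
Standardized rate: 0.1283×467.1 + 0.1981×334.9 + 0.1264×297.3 + 0.1962×237.6 + 0.2000×169.4 + 0.1509×67.9 = 254.6136 per 100,000.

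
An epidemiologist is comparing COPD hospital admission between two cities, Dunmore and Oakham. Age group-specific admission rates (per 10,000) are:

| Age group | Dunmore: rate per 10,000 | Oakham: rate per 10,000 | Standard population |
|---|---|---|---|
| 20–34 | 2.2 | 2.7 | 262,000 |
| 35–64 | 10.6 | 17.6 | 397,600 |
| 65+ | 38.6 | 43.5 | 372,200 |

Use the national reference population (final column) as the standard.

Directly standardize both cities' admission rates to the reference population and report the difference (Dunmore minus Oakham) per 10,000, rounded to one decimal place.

-4.6

Standard total = 1,031,800; weights = 0.2539, 0.3853, 0.3607.
Dunmore: 0.2539×2.2 + 0.3853×10.6 + 0.3607×38.6 = 18.5674 per 10,000.
Oakham: 0.2539×2.7 + 0.3853×17.6 + 0.3607×43.5 = 23.1594 per 10,000.
Difference = 18.5674 − 23.1594 = -4.5920.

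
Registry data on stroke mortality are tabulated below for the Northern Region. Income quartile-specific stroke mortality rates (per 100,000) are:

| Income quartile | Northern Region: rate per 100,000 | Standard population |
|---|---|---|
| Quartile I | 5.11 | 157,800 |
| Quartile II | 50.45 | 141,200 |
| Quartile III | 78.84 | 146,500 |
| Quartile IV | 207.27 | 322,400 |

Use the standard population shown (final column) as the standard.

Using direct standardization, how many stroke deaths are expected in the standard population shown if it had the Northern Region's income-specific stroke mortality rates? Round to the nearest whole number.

Expected stroke deaths = Σ (standard pop × income-specific rate ÷ 100,000)
= 157,800×5.11/100,000 + 141,200×50.45/100,000 + 146,500×78.84/100,000 + 322,400×207.27/100,000
= 8.06 + 71.24 + 115.50 + 668.24 = 863.04.

863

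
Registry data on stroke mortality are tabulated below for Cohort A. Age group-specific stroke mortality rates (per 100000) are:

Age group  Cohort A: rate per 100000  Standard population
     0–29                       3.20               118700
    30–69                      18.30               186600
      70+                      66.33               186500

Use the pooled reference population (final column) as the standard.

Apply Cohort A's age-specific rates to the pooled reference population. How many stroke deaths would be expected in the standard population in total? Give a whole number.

Expected stroke deaths = Σ (standard pop × age-specific rate ÷ 100000)
= 118700×3.20/100000 + 186600×18.30/100000 + 186500×66.33/100000
= 3.80 + 34.15 + 123.71 = 161.65.

162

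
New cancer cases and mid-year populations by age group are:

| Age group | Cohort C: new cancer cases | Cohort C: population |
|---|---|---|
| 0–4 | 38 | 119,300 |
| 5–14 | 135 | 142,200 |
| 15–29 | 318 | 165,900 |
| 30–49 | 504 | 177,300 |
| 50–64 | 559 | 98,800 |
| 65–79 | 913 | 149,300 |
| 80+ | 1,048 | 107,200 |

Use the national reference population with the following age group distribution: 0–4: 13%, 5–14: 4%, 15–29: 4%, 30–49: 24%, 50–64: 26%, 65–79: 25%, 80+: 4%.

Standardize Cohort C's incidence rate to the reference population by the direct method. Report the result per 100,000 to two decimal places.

Age-specific rates per 100,000 for Cohort C: 31.85, 94.94, 191.68, 284.26, 565.79, 611.52, 977.61.
Standard weights: 0.13, 0.04, 0.04, 0.24, 0.26, 0.25, 0.04.
Standardized rate: 0.1300×31.85 + 0.0400×94.94 + 0.0400×191.68 + 0.2400×284.26 + 0.2600×565.79 + 0.2500×611.52 + 0.0400×977.61 = 422.9188 per 100,000.

422.92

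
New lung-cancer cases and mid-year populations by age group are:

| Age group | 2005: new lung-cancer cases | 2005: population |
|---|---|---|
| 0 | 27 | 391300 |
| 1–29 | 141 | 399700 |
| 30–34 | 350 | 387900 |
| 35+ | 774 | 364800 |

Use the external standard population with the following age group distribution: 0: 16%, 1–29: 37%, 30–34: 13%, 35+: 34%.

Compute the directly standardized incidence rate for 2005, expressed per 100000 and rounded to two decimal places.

98.02

Age-specific rates per 100000 for 2005: 6.90, 35.28, 90.23, 212.17.
Standard weights: 0.16, 0.37, 0.13, 0.34.
Standardized rate: 0.1600×6.90 + 0.3700×35.28 + 0.1300×90.23 + 0.3400×212.17 = 98.0243 per 100000.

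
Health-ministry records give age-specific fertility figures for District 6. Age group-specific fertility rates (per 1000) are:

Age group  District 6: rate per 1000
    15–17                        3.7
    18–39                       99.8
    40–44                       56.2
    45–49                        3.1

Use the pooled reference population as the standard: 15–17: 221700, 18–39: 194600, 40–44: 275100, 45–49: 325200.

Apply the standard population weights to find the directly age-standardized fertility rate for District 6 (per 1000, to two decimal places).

36.11

Standard total = 1016600; weights = 0.2181, 0.1914, 0.2706, 0.3199.
Standardized rate: 0.2181×3.7 + 0.1914×99.8 + 0.2706×56.2 + 0.3199×3.1 = 36.1107 per 1000.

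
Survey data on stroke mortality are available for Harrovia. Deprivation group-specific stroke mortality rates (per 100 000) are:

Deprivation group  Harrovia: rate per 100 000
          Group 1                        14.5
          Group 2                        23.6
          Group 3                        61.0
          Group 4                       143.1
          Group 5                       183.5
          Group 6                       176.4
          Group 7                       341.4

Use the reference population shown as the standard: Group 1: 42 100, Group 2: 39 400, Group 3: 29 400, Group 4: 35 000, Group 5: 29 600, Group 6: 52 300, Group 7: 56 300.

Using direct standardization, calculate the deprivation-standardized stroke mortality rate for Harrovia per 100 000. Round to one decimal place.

Standard total = 284 100; weights = 0.1482, 0.1387, 0.1035, 0.1232, 0.1042, 0.1841, 0.1982.
Standardized rate: 0.1482×14.5 + 0.1387×23.6 + 0.1035×61.0 + 0.1232×143.1 + 0.1042×183.5 + 0.1841×176.4 + 0.1982×341.4 = 148.6108 per 100 000.

148.6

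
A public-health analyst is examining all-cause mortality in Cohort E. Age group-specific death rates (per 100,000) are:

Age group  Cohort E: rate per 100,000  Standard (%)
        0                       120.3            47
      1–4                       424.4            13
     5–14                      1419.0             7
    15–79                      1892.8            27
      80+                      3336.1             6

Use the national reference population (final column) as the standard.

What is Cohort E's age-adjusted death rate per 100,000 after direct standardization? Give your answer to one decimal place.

Standard weights: 0.47, 0.13, 0.07, 0.27, 0.06.
Standardized rate: 0.4700×120.3 + 0.1300×424.4 + 0.0700×1419.0 + 0.2700×1892.8 + 0.0600×3336.1 = 922.2650 per 100,000.

922.3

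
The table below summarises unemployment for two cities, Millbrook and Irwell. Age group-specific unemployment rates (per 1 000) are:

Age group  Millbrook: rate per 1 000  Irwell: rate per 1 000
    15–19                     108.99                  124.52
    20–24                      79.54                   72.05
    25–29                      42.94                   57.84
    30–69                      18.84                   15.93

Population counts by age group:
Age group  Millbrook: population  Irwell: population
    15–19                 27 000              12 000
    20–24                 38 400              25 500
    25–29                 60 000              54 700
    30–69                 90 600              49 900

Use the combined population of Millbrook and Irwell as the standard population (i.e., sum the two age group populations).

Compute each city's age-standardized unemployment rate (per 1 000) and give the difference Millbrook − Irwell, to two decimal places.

-3.99

Combined standard total = 358 100; weights = 0.1089, 0.1784, 0.3203, 0.3923.
Millbrook: 0.1089×108.99 + 0.1784×79.54 + 0.3203×42.94 + 0.3923×18.84 = 47.2088 per 1 000.
Irwell: 0.1089×124.52 + 0.1784×72.05 + 0.3203×57.84 + 0.3923×15.93 = 51.1943 per 1 000.
Difference = 47.2088 − 51.1943 = -3.9856.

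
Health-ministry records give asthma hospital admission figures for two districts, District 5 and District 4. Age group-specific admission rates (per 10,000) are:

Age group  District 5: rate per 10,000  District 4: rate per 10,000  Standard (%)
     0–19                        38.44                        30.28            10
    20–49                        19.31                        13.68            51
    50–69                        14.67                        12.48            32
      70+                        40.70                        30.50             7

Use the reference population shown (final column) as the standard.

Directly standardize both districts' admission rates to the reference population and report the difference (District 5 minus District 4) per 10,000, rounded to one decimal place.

5.1

Standard weights: 0.10, 0.51, 0.32, 0.07.
District 5: 0.1000×38.44 + 0.5100×19.31 + 0.3200×14.67 + 0.0700×40.70 = 21.2355 per 10,000.
District 4: 0.1000×30.28 + 0.5100×13.68 + 0.3200×12.48 + 0.0700×30.50 = 16.1334 per 10,000.
Difference = 21.2355 − 16.1334 = 5.1021.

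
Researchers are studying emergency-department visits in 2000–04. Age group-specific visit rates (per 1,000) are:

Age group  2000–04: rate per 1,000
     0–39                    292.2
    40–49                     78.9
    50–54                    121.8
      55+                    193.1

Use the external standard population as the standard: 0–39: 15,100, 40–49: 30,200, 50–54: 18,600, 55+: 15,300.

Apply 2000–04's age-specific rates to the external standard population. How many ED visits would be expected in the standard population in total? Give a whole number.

Expected ED visits = Σ (standard pop × age-specific rate ÷ 1,000)
= 15,100×292.2/1,000 + 30,200×78.9/1,000 + 18,600×121.8/1,000 + 15,300×193.1/1,000
= 4412.22 + 2382.78 + 2265.48 + 2954.43 = 12014.91.

12015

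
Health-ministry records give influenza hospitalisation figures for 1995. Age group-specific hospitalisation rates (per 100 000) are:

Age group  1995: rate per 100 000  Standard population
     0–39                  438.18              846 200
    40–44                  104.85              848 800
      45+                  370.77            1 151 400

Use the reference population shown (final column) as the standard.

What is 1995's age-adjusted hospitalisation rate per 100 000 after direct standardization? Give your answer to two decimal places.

311.51

Standard total = 2 846 400; weights = 0.2973, 0.2982, 0.4045.
Standardized rate: 0.2973×438.18 + 0.2982×104.85 + 0.4045×370.77 = 311.5125 per 100 000.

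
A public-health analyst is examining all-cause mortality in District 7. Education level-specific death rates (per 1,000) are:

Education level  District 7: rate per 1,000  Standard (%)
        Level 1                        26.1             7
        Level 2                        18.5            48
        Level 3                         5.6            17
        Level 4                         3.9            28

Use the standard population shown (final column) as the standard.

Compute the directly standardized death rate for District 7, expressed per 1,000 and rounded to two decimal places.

Standard weights: 0.07, 0.48, 0.17, 0.28.
Standardized rate: 0.0700×26.1 + 0.4800×18.5 + 0.1700×5.6 + 0.2800×3.9 = 12.7510 per 1,000.

12.75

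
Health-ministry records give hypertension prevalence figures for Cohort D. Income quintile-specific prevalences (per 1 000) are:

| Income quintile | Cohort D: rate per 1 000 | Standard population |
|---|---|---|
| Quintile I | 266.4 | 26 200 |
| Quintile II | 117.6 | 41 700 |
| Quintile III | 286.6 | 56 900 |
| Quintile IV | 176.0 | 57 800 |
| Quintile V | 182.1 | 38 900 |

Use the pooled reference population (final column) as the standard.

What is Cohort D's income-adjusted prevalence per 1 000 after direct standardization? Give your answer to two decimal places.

205.18

Standard total = 221 500; weights = 0.1183, 0.1883, 0.2569, 0.2609, 0.1756.
Standardized rate: 0.1183×266.4 + 0.1883×117.6 + 0.2569×286.6 + 0.2609×176.0 + 0.1756×182.1 = 205.1812 per 1 000.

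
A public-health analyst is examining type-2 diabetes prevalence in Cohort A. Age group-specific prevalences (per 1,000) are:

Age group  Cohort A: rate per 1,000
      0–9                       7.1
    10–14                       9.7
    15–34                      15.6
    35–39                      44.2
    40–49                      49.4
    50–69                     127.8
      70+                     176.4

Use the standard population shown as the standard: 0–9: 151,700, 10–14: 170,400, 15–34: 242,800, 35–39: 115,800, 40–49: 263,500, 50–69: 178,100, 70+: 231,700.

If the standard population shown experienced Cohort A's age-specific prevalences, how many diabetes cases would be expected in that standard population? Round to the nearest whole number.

88286

Expected diabetes cases = Σ (standard pop × age-specific rate ÷ 1,000)
= 151,700×7.1/1,000 + 170,400×9.7/1,000 + 242,800×15.6/1,000 + 115,800×44.2/1,000 + 263,500×49.4/1,000 + 178,100×127.8/1,000 + 231,700×176.4/1,000
= 1077.07 + 1652.88 + 3787.68 + 5118.36 + 13016.90 + 22761.18 + 40871.88 = 88285.95.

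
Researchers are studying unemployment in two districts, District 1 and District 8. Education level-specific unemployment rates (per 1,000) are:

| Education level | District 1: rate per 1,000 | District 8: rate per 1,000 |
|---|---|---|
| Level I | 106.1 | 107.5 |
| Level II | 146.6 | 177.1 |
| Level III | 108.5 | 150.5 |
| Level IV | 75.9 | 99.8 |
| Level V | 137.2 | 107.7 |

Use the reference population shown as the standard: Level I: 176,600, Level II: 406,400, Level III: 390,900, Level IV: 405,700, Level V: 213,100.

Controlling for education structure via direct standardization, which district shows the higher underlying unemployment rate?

Standard total = 1,592,700; weights = 0.1109, 0.2552, 0.2454, 0.2547, 0.1338.
District 1: 0.1109×106.1 + 0.2552×146.6 + 0.2454×108.5 + 0.2547×75.9 + 0.1338×137.2 = 113.4916 per 1,000.
District 8: 0.1109×107.5 + 0.2552×177.1 + 0.2454×150.5 + 0.2547×99.8 + 0.1338×107.7 = 133.8784 per 1,000.

District 8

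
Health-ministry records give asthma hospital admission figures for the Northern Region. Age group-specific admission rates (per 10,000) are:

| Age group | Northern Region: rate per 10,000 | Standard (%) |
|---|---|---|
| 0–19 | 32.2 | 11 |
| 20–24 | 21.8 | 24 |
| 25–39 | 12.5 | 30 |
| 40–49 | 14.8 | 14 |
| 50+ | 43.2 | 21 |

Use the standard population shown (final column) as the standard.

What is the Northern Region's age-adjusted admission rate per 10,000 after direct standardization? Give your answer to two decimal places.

23.67

Standard weights: 0.11, 0.24, 0.30, 0.14, 0.21.
Standardized rate: 0.1100×32.2 + 0.2400×21.8 + 0.3000×12.5 + 0.1400×14.8 + 0.2100×43.2 = 23.6680 per 10,000.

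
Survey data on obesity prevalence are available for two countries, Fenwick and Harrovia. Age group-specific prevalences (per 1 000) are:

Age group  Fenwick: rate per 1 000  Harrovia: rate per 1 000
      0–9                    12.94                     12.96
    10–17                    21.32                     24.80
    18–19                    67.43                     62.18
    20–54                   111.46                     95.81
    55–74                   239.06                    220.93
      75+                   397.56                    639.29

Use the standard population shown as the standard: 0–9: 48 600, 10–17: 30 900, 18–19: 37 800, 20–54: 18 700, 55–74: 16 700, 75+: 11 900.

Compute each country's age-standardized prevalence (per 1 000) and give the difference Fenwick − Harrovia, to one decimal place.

-13.3

Standard total = 164 600; weights = 0.2953, 0.1877, 0.2296, 0.1136, 0.1015, 0.0723.
Fenwick: 0.2953×12.94 + 0.1877×21.32 + 0.2296×67.43 + 0.1136×111.46 + 0.1015×239.06 + 0.0723×397.56 = 88.9678 per 1 000.
Harrovia: 0.2953×12.96 + 0.1877×24.80 + 0.2296×62.18 + 0.1136×95.81 + 0.1015×220.93 + 0.0723×639.29 = 102.2801 per 1 000.
Difference = 88.9678 − 102.2801 = -13.3124.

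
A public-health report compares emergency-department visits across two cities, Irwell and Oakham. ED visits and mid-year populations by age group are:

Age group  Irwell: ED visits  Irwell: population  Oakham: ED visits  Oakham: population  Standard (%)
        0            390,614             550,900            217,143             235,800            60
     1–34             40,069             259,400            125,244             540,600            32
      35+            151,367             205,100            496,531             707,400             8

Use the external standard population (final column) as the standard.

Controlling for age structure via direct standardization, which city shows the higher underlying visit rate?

Oakham

Age-specific rates per 1,000 for Irwell: 709.047, 154.468, 738.016.
For Oakham: 920.878, 231.676, 701.910.
Standard weights: 0.60, 0.32, 0.08.
Irwell: 0.6000×709.047 + 0.3200×154.468 + 0.0800×738.016 = 533.8992 per 1,000.
Oakham: 0.6000×920.878 + 0.3200×231.676 + 0.0800×701.910 = 682.8158 per 1,000.
The crude rates (573.22 vs 565.38) would put Irwell higher, but that reflects its age composition; once standardized to a common age structure, Oakham has the higher underlying rate.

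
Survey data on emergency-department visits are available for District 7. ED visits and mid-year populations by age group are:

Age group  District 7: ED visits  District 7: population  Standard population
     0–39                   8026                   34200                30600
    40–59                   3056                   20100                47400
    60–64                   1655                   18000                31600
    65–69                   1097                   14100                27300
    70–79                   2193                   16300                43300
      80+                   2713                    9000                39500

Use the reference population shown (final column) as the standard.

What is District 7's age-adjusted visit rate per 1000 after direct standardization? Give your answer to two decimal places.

Age-specific rates per 1000 for District 7: 234.678, 152.040, 91.944, 77.801, 134.540, 301.444.
Standard total = 219700; weights = 0.1393, 0.2157, 0.1438, 0.1243, 0.1971, 0.1798.
Standardized rate: 0.1393×234.678 + 0.2157×152.040 + 0.1438×91.944 + 0.1243×77.801 + 0.1971×134.540 + 0.1798×301.444 = 169.0938 per 1000.

169.09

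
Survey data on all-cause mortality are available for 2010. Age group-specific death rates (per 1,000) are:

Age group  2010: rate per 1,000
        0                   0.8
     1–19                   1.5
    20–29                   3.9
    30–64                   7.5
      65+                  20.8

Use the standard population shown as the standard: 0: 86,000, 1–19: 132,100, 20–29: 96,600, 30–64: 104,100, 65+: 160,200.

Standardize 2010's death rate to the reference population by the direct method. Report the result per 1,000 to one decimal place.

Standard total = 579,000; weights = 0.1485, 0.2282, 0.1668, 0.1798, 0.2767.
Standardized rate: 0.1485×0.8 + 0.2282×1.5 + 0.1668×3.9 + 0.1798×7.5 + 0.2767×20.8 = 8.2152 per 1,000.

8.2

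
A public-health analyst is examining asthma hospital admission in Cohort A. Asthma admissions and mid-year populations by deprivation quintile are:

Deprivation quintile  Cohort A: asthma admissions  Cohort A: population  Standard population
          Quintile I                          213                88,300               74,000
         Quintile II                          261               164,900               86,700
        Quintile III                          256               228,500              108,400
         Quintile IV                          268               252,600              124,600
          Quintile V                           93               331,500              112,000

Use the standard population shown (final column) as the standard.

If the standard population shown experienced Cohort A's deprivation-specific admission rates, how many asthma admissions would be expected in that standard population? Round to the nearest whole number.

601

Deprivation-specific rates per 10,000 for Cohort A: 24.12, 15.83, 11.20, 10.61, 2.81.
Expected asthma admissions = Σ (standard pop × deprivation-specific rate ÷ 10,000)
= 74,000×24.12/10,000 + 86,700×15.83/10,000 + 108,400×11.20/10,000 + 124,600×10.61/10,000 + 112,000×2.81/10,000
= 178.51 + 137.23 + 121.45 + 132.20 + 31.42 = 600.80.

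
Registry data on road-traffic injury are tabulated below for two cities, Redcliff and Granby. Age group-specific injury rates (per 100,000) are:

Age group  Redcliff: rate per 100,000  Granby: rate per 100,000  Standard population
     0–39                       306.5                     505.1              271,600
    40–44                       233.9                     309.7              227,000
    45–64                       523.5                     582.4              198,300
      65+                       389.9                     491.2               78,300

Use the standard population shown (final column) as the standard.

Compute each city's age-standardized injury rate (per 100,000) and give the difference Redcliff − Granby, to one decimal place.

Standard total = 775,200; weights = 0.3504, 0.2928, 0.2558, 0.1010.
Redcliff: 0.3504×306.5 + 0.2928×233.9 + 0.2558×523.5 + 0.1010×389.9 = 349.1743 per 100,000.
Granby: 0.3504×505.1 + 0.2928×309.7 + 0.2558×582.4 + 0.1010×491.2 = 466.2512 per 100,000.
Difference = 349.1743 − 466.2512 = -117.0769.

-117.1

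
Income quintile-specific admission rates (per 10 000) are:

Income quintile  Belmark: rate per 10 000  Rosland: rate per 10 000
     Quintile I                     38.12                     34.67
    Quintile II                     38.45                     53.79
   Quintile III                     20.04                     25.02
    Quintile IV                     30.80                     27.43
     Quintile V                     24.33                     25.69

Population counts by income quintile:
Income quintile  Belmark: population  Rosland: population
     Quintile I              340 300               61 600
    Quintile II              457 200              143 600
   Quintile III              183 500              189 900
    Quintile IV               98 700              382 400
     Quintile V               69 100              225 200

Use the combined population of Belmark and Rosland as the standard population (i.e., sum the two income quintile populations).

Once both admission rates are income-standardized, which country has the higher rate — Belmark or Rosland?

Rosland

Combined standard total = 2 151 500; weights = 0.1868, 0.2792, 0.1736, 0.2236, 0.1368.
Belmark: 0.1868×38.12 + 0.2792×38.45 + 0.1736×20.04 + 0.2236×30.80 + 0.1368×24.33 = 31.5512 per 10 000.
Rosland: 0.1868×34.67 + 0.2792×53.79 + 0.1736×25.02 + 0.2236×27.43 + 0.1368×25.69 = 35.4871 per 10 000.
The crude rates (33.91 vs 30.80) would put Belmark higher, but that reflects its income composition; once standardized to a common income structure, Rosland has the higher underlying rate.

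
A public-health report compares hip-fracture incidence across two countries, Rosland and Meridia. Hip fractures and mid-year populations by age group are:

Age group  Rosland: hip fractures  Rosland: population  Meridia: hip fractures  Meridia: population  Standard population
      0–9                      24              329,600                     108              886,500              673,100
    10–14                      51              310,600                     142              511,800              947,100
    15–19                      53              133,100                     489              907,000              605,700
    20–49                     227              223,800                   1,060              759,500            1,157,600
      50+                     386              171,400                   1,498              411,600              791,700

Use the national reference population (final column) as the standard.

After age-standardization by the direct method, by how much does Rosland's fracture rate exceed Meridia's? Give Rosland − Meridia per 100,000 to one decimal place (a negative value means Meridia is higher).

Age-specific rates per 100,000 for Rosland: 7.28, 16.42, 39.82, 101.43, 225.20.
For Meridia: 12.18, 27.75, 53.91, 139.57, 363.95.
Standard total = 4,175,200; weights = 0.1612, 0.2268, 0.1451, 0.2773, 0.1896.
Rosland: 0.1612×7.28 + 0.2268×16.42 + 0.1451×39.82 + 0.2773×101.43 + 0.1896×225.20 = 81.5004 per 100,000.
Meridia: 0.1612×12.18 + 0.2268×27.75 + 0.1451×53.91 + 0.2773×139.57 + 0.1896×363.95 = 123.7857 per 100,000.
Difference = 81.5004 − 123.7857 = -42.2853.

-42.3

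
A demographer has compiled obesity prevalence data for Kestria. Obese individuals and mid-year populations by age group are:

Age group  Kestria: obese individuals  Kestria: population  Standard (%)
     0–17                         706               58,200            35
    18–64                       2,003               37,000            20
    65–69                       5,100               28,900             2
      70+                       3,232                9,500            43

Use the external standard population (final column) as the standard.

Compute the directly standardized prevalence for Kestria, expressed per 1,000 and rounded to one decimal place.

164.9

Age-specific rates per 1,000 for Kestria: 12.131, 54.135, 176.471, 340.211.
Standard weights: 0.35, 0.20, 0.02, 0.43.
Standardized rate: 0.3500×12.131 + 0.2000×54.135 + 0.0200×176.471 + 0.4300×340.211 = 164.8927 per 1,000.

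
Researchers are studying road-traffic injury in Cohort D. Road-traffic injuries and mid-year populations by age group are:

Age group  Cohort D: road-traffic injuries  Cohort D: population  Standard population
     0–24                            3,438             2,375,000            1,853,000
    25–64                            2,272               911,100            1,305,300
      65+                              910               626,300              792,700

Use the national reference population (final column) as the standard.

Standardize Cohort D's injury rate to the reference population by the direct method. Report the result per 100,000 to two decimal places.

Age-specific rates per 100,000 for Cohort D: 144.76, 249.37, 145.30.
Standard total = 3,951,000; weights = 0.4690, 0.3304, 0.2006.
Standardized rate: 0.4690×144.76 + 0.3304×249.37 + 0.2006×145.30 = 179.4268 per 100,000.

179.43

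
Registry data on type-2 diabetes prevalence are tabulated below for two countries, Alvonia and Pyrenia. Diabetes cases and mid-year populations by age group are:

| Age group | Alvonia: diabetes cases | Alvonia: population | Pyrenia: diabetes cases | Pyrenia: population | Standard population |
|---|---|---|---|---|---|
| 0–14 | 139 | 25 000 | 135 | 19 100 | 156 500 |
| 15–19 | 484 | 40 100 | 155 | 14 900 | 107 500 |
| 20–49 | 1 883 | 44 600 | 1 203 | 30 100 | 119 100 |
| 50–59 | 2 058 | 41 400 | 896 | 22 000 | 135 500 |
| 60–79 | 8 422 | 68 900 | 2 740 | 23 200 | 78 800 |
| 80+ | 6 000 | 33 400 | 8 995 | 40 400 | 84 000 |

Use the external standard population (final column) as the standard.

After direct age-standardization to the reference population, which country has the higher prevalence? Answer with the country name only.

Pyrenia

Age-specific rates per 1 000 for Alvonia: 5.560, 12.070, 42.220, 49.710, 122.235, 179.641.
For Pyrenia: 7.068, 10.403, 39.967, 40.727, 118.103, 222.649.
Standard total = 681 400; weights = 0.2297, 0.1578, 0.1748, 0.1989, 0.1156, 0.1233.
Alvonia: 0.2297×5.560 + 0.1578×12.070 + 0.1748×42.220 + 0.1989×49.710 + 0.1156×122.235 + 0.1233×179.641 = 56.7269 per 1 000.
Pyrenia: 0.2297×7.068 + 0.1578×10.403 + 0.1748×39.967 + 0.1989×40.727 + 0.1156×118.103 + 0.1233×222.649 = 59.4541 per 1 000.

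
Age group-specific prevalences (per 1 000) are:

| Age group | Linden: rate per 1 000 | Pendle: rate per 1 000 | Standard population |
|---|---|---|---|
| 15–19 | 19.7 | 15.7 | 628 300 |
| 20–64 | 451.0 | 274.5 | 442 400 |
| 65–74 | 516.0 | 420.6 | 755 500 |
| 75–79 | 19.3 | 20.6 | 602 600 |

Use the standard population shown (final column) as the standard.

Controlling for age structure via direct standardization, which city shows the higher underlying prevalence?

Linden

Standard total = 2 428 800; weights = 0.2587, 0.1821, 0.3111, 0.2481.
Linden: 0.2587×19.7 + 0.1821×451.0 + 0.3111×516.0 + 0.2481×19.3 = 252.5396 per 1 000.
Pendle: 0.2587×15.7 + 0.1821×274.5 + 0.3111×420.6 + 0.2481×20.6 = 190.0033 per 1 000.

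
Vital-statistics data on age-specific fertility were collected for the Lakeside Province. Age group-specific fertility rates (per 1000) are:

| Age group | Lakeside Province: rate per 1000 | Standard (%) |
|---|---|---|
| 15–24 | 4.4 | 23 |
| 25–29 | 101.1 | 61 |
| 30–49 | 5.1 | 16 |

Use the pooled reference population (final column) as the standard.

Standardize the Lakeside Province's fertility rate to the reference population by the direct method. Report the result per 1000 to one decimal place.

63.5

Standard weights: 0.23, 0.61, 0.16.
Standardized rate: 0.2300×4.4 + 0.6100×101.1 + 0.1600×5.1 = 63.4990 per 1000.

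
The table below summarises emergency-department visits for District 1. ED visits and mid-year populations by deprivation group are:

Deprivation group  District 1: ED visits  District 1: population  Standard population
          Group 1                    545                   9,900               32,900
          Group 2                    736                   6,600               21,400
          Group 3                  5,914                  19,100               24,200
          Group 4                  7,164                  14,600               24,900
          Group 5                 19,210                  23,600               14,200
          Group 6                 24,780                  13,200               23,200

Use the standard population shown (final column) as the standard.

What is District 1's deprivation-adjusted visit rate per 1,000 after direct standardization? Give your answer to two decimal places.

561.22

Deprivation-specific rates per 1,000 for District 1: 55.051, 111.515, 309.634, 490.685, 813.983, 1877.273.
Standard total = 140,800; weights = 0.2337, 0.1520, 0.1719, 0.1768, 0.1009, 0.1648.
Standardized rate: 0.2337×55.051 + 0.1520×111.515 + 0.1719×309.634 + 0.1768×490.685 + 0.1009×813.983 + 0.1648×1877.273 = 561.2220 per 1,000.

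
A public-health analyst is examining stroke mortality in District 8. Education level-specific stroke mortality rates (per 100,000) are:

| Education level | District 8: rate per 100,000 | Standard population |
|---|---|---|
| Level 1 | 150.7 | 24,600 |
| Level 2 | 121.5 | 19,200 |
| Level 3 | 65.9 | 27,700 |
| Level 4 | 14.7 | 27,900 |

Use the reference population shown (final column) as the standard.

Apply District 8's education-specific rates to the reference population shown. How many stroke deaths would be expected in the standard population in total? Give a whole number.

83

Expected stroke deaths = Σ (standard pop × education-specific rate ÷ 100,000)
= 24,600×150.7/100,000 + 19,200×121.5/100,000 + 27,700×65.9/100,000 + 27,900×14.7/100,000
= 37.07 + 23.33 + 18.25 + 4.10 = 82.76.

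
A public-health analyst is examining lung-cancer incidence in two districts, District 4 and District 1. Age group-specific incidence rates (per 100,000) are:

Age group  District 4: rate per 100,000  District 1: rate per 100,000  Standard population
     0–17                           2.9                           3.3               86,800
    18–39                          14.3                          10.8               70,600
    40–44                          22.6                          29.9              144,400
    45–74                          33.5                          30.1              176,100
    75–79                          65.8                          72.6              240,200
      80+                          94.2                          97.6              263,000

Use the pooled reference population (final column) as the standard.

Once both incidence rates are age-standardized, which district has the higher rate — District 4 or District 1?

District 1

Standard total = 981,100; weights = 0.0885, 0.0720, 0.1472, 0.1795, 0.2448, 0.2681.
District 4: 0.0885×2.9 + 0.0720×14.3 + 0.1472×22.6 + 0.1795×33.5 + 0.2448×65.8 + 0.2681×94.2 = 51.9864 per 100,000.
District 1: 0.0885×3.3 + 0.0720×10.8 + 0.1472×29.9 + 0.1795×30.1 + 0.2448×72.6 + 0.2681×97.6 = 54.8103 per 100,000.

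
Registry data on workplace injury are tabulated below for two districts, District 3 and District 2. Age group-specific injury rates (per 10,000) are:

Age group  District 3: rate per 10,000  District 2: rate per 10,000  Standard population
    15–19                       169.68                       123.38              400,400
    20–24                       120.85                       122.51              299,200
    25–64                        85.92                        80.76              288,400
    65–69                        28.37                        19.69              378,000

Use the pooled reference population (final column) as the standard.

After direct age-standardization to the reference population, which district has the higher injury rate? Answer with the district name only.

Standard total = 1,366,000; weights = 0.2931, 0.2190, 0.2111, 0.2767.
District 3: 0.2931×169.68 + 0.2190×120.85 + 0.2111×85.92 + 0.2767×28.37 = 102.1972 per 10,000.
District 2: 0.2931×123.38 + 0.2190×122.51 + 0.2111×80.76 + 0.2767×19.69 = 85.4981 per 10,000.

District 3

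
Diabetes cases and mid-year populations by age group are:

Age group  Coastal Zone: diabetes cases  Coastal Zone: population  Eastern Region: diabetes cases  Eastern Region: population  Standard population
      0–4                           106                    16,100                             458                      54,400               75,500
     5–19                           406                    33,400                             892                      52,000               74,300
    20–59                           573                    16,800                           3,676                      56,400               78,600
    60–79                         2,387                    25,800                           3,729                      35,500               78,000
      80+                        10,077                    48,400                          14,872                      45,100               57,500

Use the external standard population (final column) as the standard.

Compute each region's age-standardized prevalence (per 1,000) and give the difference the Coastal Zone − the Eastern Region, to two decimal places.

-30.00

Age-specific rates per 1,000 for the Coastal Zone: 6.584, 12.156, 34.107, 92.519, 208.202.
For the Eastern Region: 8.419, 17.154, 65.177, 105.042, 329.756.
Standard total = 363,900; weights = 0.2075, 0.2042, 0.2160, 0.2143, 0.1580.
The Coastal Zone: 0.2075×6.584 + 0.2042×12.156 + 0.2160×34.107 + 0.2143×92.519 + 0.1580×208.202 = 63.9440 per 1,000.
The Eastern Region: 0.2075×8.419 + 0.2042×17.154 + 0.2160×65.177 + 0.2143×105.042 + 0.1580×329.756 = 93.9472 per 1,000.
Difference = 63.9440 − 93.9472 = -30.0032.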